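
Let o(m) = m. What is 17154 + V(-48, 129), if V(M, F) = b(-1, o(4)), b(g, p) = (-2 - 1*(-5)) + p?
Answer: 17161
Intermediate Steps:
b(g, p) = 3 + p (b(g, p) = (-2 + 5) + p = 3 + p)
V(M, F) = 7 (V(M, F) = 3 + 4 = 7)
17154 + V(-48, 129) = 17154 + 7 = 17161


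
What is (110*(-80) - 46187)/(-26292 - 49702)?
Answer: 54987/75994 ≈ 0.72357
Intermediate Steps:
(110*(-80) - 46187)/(-26292 - 49702) = (-8800 - 46187)/(-75994) = -54987*(-1/75994) = 54987/75994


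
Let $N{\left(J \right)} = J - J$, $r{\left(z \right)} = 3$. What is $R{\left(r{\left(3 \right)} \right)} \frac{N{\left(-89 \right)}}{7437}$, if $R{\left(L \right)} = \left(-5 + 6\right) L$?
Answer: $0$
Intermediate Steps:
$N{\left(J \right)} = 0$
$R{\left(L \right)} = L$ ($R{\left(L \right)} = 1 L = L$)
$R{\left(r{\left(3 \right)} \right)} \frac{N{\left(-89 \right)}}{7437} = 3 \cdot \frac{0}{7437} = 3 \cdot 0 \cdot \frac{1}{7437} = 3 \cdot 0 = 0$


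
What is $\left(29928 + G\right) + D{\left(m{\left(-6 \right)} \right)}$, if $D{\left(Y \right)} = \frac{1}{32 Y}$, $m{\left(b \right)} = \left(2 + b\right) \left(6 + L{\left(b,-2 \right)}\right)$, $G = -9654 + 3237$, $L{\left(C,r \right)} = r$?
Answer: $\frac{12037631}{512} \approx 23511.0$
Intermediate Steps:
$G = -6417$
$m{\left(b \right)} = 8 + 4 b$ ($m{\left(b \right)} = \left(2 + b\right) \left(6 - 2\right) = \left(2 + b\right) 4 = 8 + 4 b$)
$D{\left(Y \right)} = \frac{1}{32 Y}$
$\left(29928 + G\right) + D{\left(m{\left(-6 \right)} \right)} = \left(29928 - 6417\right) + \frac{1}{32 \left(8 + 4 \left(-6\right)\right)} = 23511 + \frac{1}{32 \left(8 - 24\right)} = 23511 + \frac{1}{32 \left(-16\right)} = 23511 + \frac{1}{32} \left(- \frac{1}{16}\right) = 23511 - \frac{1}{512} = \frac{12037631}{512}$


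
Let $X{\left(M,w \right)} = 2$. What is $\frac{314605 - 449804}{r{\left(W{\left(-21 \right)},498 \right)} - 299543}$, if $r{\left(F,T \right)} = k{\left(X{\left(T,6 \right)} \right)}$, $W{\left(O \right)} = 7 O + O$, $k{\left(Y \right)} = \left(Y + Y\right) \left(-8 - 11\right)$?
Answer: $\frac{135199}{299619} \approx 0.45124$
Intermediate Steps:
$k{\left(Y \right)} = - 38 Y$ ($k{\left(Y \right)} = 2 Y \left(-19\right) = - 38 Y$)
$W{\left(O \right)} = 8 O$
$r{\left(F,T \right)} = -76$ ($r{\left(F,T \right)} = \left(-38\right) 2 = -76$)
$\frac{314605 - 449804}{r{\left(W{\left(-21 \right)},498 \right)} - 299543} = \frac{314605 - 449804}{-76 - 299543} = - \frac{135199}{-76 - 299543} = - \frac{135199}{-299619} = \left(-135199\right) \left(- \frac{1}{299619}\right) = \frac{135199}{299619}$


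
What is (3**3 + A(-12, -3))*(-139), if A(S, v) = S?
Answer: -2085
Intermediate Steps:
(3**3 + A(-12, -3))*(-139) = (3**3 - 12)*(-139) = (27 - 12)*(-139) = 15*(-139) = -2085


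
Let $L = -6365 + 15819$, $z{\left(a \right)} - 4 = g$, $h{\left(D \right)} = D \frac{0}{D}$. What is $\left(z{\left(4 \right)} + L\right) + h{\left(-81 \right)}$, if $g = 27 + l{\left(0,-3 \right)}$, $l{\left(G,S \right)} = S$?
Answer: $9482$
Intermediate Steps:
$h{\left(D \right)} = 0$ ($h{\left(D \right)} = D 0 = 0$)
$g = 24$ ($g = 27 - 3 = 24$)
$z{\left(a \right)} = 28$ ($z{\left(a \right)} = 4 + 24 = 28$)
$L = 9454$
$\left(z{\left(4 \right)} + L\right) + h{\left(-81 \right)} = \left(28 + 9454\right) + 0 = 9482 + 0 = 9482$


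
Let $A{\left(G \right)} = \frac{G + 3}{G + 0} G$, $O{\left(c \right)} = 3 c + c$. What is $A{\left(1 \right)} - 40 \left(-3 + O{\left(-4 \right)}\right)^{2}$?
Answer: $-14436$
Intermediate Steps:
$O{\left(c \right)} = 4 c$
$A{\left(G \right)} = 3 + G$ ($A{\left(G \right)} = \frac{3 + G}{G} G = 3 + G$)
$A{\left(1 \right)} - 40 \left(-3 + O{\left(-4 \right)}\right)^{2} = \left(3 + 1\right) - 40 \left(-3 + 4 \left(-4\right)\right)^{2} = 4 - 40 \left(-3 - 16\right)^{2} = 4 - 40 \left(-19\right)^{2} = 4 - 14440 = -14436$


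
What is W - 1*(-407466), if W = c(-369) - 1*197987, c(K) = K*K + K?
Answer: 345271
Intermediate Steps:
c(K) = K + K² (c(K) = K² + K = K + K²)
W = -62195 (W = -369*(1 - 369) - 1*197987 = -369*(-368) - 197987 = 135792 - 197987 = -62195)
W - 1*(-407466) = -62195 - 1*(-407466) = -62195 + 407466 = 345271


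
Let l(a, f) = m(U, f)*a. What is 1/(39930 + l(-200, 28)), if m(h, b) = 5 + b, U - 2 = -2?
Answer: 1/33330 ≈ 3.0003e-5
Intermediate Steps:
U = 0 (U = 2 - 2 = 0)
l(a, f) = a*(5 + f) (l(a, f) = (5 + f)*a = a*(5 + f))
1/(39930 + l(-200, 28)) = 1/(39930 - 200*(5 + 28)) = 1/(39930 - 200*33) = 1/(39930 - 6600) = 1/33330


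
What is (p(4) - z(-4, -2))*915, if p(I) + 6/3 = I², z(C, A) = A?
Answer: 14640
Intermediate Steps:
p(I) = -2 + I²
(p(4) - z(-4, -2))*915 = ((-2 + 4²) - 1*(-2))*915 = ((-2 + 16) + 2)*915 = (14 + 2)*915 = 16*915 = 14640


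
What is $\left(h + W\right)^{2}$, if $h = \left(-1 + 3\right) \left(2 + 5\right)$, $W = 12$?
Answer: $676$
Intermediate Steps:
$h = 14$ ($h = 2 \cdot 7 = 14$)
$\left(h + W\right)^{2} = \left(14 + 12\right)^{2} = 26^{2} = 676$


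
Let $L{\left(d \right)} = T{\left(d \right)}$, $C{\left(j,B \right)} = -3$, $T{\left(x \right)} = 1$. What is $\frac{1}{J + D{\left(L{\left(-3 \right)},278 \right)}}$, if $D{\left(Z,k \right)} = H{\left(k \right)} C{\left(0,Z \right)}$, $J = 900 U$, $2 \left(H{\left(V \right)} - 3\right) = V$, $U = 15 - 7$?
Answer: $\frac{1}{6774} \approx 0.00014762$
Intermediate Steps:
$U = 8$ ($U = 15 - 7 = 8$)
$H{\left(V \right)} = 3 + \frac{V}{2}$
$L{\left(d \right)} = 1$
$J = 7200$ ($J = 900 \cdot 8 = 7200$)
$D{\left(Z,k \right)} = -9 - \frac{3 k}{2}$ ($D{\left(Z,k \right)} = \left(3 + \frac{k}{2}\right) \left(-3\right) = -9 - \frac{3 k}{2}$)
$\frac{1}{J + D{\left(L{\left(-3 \right)},278 \right)}} = \frac{1}{7200 - 426} = \frac{1}{6774}$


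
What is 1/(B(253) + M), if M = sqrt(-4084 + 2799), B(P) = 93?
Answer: 93/9934 - I*sqrt(1285)/9934 ≈ 0.0093618 - 0.0036085*I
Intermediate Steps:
M = I*sqrt(1285) (M = sqrt(-1285) = I*sqrt(1285) ≈ 35.847*I)
1/(B(253) + M) = 1/(93 + I*sqrt(1285))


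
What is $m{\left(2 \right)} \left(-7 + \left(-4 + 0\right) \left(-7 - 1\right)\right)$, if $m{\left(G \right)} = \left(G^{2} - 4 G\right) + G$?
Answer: $-50$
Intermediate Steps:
$m{\left(G \right)} = G^{2} - 3 G$
$m{\left(2 \right)} \left(-7 + \left(-4 + 0\right) \left(-7 - 1\right)\right) = 2 \left(-3 + 2\right) \left(-7 + \left(-4 + 0\right) \left(-7 - 1\right)\right) = 2 \left(-1\right) \left(-7 - -32\right) = - 2 \left(-7 + 32\right) = \left(-2\right) 25 = -50$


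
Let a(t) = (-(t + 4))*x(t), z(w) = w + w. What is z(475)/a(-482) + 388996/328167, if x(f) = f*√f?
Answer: 388996/328167 + 475*I*√482/55525436 ≈ 1.1854 + 0.00018781*I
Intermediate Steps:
z(w) = 2*w
x(f) = f^(3/2)
a(t) = t^(3/2)*(-4 - t) (a(t) = (-(t + 4))*t^(3/2) = (-(4 + t))*t^(3/2) = (-4 - t)*t^(3/2) = t^(3/2)*(-4 - t))
z(475)/a(-482) + 388996/328167 = (2*475)/(((-482)^(3/2)*(-4 - 1*(-482)))) + 388996/328167 = 950/(((-482*I*√482)*(-4 + 482))) + 388996*(1/328167) = 950/((-482*I*√482*478)) + 388996/328167 = 950/((-230396*I*√482)) + 388996/328167 = 950*(I*√482/111050872) + 388996/328167 = 475*I*√482/55525436 + 388996/328167 = 388996/328167 + 475*I*√482/55525436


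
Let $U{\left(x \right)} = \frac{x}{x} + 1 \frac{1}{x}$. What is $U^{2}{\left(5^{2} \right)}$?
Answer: $\frac{676}{625} \approx 1.0816$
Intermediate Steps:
$U{\left(x \right)} = 1 + \frac{1}{x}$
$U^{2}{\left(5^{2} \right)} = \left(\frac{1 + 5^{2}}{5^{2}}\right)^{2} = \left(\frac{1 + 25}{25}\right)^{2} = \left(\frac{1}{25} \cdot 26\right)^{2} = \left(\frac{26}{25}\right)^{2} = \frac{676}{625}$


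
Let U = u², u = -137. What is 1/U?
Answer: 1/18769 ≈ 5.3279e-5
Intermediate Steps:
U = 18769 (U = (-137)² = 18769)
1/U = 1/18769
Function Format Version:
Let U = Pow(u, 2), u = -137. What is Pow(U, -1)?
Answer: Rational(1, 18769) ≈ 5.3279e-5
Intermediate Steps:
U = 18769 (U = Pow(-137, 2) = 18769)
Pow(U, -1) = Pow(18769, -1) = Rational(1, 18769)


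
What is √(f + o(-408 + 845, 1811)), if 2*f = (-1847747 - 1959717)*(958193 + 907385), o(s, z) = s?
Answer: I*√3551560536659 ≈ 1.8846e+6*I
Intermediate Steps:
f = -3551560537096 (f = ((-1847747 - 1959717)*(958193 + 907385))/2 = (-3807464*1865578)/2 = (½)*(-7103121074192) = -3551560537096)
√(f + o(-408 + 845, 1811)) = √(-3551560537096 + (-408 + 845)) = √(-3551560537096 + 437) = √(-3551560536659) = I*√3551560536659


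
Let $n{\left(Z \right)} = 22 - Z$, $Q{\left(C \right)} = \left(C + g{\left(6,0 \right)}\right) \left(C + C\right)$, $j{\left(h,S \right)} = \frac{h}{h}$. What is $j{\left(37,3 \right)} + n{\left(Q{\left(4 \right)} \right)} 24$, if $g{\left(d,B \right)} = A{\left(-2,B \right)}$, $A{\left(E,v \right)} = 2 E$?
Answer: $529$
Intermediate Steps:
$g{\left(d,B \right)} = -4$ ($g{\left(d,B \right)} = 2 \left(-2\right) = -4$)
$j{\left(h,S \right)} = 1$
$Q{\left(C \right)} = 2 C \left(-4 + C\right)$ ($Q{\left(C \right)} = \left(C - 4\right) \left(C + C\right) = \left(-4 + C\right) 2 C = 2 C \left(-4 + C\right)$)
$j{\left(37,3 \right)} + n{\left(Q{\left(4 \right)} \right)} 24 = 1 + \left(22 - 2 \cdot 4 \left(-4 + 4\right)\right) 24 = 1 + \left(22 - 2 \cdot 4 \cdot 0\right) 24 = 1 + \left(22 - 0\right) 24 = 1 + \left(22 + 0\right) 24 = 1 + 22 \cdot 24 = 1 + 528 = 529$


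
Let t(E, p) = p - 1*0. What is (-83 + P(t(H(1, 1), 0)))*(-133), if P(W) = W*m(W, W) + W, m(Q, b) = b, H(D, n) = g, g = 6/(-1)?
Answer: 11039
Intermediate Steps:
g = -6 (g = 6*(-1) = -6)
H(D, n) = -6
t(E, p) = p (t(E, p) = p + 0 = p)
P(W) = W + W² (P(W) = W*W + W = W² + W = W + W²)
(-83 + P(t(H(1, 1), 0)))*(-133) = (-83 + 0*(1 + 0))*(-133) = (-83 + 0*1)*(-133) = (-83 + 0)*(-133) = -83*(-133) = 11039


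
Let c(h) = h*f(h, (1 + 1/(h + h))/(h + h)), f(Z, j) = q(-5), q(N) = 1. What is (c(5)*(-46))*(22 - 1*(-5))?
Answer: -6210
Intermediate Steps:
f(Z, j) = 1
c(h) = h (c(h) = h*1 = h)
(c(5)*(-46))*(22 - 1*(-5)) = (5*(-46))*(22 - 1*(-5)) = -230*(22 + 5) = -230*27 = -6210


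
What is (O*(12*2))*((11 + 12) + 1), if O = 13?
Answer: 7488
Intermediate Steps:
(O*(12*2))*((11 + 12) + 1) = (13*(12*2))*((11 + 12) + 1) = (13*24)*(23 + 1) = 312*24 = 7488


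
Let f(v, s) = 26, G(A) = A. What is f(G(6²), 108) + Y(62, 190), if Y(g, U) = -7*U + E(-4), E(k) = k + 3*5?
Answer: -1293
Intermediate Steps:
E(k) = 15 + k (E(k) = k + 15 = 15 + k)
Y(g, U) = 11 - 7*U (Y(g, U) = -7*U + (15 - 4) = -7*U + 11 = 11 - 7*U)
f(G(6²), 108) + Y(62, 190) = 26 + (11 - 7*190) = 26 + (11 - 1330) = 26 - 1319 = -1293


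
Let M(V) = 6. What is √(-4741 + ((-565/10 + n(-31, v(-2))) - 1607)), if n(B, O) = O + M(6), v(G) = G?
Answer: I*√25602/2 ≈ 80.003*I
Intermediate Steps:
n(B, O) = 6 + O (n(B, O) = O + 6 = 6 + O)
√(-4741 + ((-565/10 + n(-31, v(-2))) - 1607)) = √(-4741 + ((-565/10 + (6 - 2)) - 1607)) = √(-4741 + ((-565*⅒ + 4) - 1607)) = √(-4741 + ((-113/2 + 4) - 1607)) = √(-4741 + (-105/2 - 1607)) = √(-4741 - 3319/2) = √(-12801/2) = I*√25602/2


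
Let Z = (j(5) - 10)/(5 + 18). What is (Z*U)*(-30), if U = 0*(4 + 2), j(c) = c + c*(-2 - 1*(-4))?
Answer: 0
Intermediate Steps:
j(c) = 3*c (j(c) = c + c*(-2 + 4) = c + c*2 = c + 2*c = 3*c)
U = 0 (U = 0*6 = 0)
Z = 5/23 (Z = (3*5 - 10)/(5 + 18) = (15 - 10)/23 = 5*(1/23) = 5/23 ≈ 0.21739)
(Z*U)*(-30) = ((5/23)*0)*(-30) = 0*(-30) = 0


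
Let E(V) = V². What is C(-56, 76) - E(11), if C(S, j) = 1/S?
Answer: -6777/56 ≈ -121.02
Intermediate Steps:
C(-56, 76) - E(11) = 1/(-56) - 1*11² = -1/56 - 1*121 = -1/56 - 121 = -6777/56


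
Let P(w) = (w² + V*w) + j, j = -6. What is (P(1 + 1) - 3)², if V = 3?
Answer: 1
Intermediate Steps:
P(w) = -6 + w² + 3*w (P(w) = (w² + 3*w) - 6 = -6 + w² + 3*w)
(P(1 + 1) - 3)² = ((-6 + (1 + 1)² + 3*(1 + 1)) - 3)² = ((-6 + 2² + 3*2) - 3)² = ((-6 + 4 + 6) - 3)² = (4 - 3)² = 1² = 1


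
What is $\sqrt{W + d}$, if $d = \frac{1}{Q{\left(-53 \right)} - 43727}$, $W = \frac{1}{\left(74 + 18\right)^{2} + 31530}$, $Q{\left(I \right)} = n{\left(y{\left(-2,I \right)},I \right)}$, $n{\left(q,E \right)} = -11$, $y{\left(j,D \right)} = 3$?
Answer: $\frac{6 \sqrt{11370174218}}{437314393} \approx 0.001463$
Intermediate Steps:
$Q{\left(I \right)} = -11$
$W = \frac{1}{39994}$ ($W = \frac{1}{92^{2} + 31530} = \frac{1}{8464 + 31530} = \frac{1}{39994} \approx 2.5004 \cdot 10^{-5}$)
$d = - \frac{1}{43738}$ ($d = \frac{1}{-11 - 43727} = \frac{1}{-43738} = - \frac{1}{43738} \approx -2.2863 \cdot 10^{-5}$)
$\sqrt{W + d} = \sqrt{\frac{1}{39994} - \frac{1}{43738}} = \sqrt{\frac{936}{437314393}} = \frac{6 \sqrt{11370174218}}{437314393}$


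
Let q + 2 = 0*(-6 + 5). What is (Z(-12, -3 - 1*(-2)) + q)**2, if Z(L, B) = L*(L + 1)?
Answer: 16900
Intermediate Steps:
Z(L, B) = L*(1 + L)
q = -2 (q = -2 + 0*(-6 + 5) = -2 + 0*(-1) = -2 + 0 = -2)
(Z(-12, -3 - 1*(-2)) + q)**2 = (-12*(1 - 12) - 2)**2 = (-12*(-11) - 2)**2 = (132 - 2)**2 = 130**2 = 16900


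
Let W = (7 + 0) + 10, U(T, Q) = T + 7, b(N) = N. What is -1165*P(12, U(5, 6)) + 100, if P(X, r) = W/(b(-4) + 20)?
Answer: -18205/16 ≈ -1137.8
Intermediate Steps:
U(T, Q) = 7 + T
W = 17 (W = 7 + 10 = 17)
P(X, r) = 17/16 (P(X, r) = 17/(-4 + 20) = 17/16)
-1165*P(12, U(5, 6)) + 100 = -1165*17/16 + 100 = -19805/16 + 100 = -18205/16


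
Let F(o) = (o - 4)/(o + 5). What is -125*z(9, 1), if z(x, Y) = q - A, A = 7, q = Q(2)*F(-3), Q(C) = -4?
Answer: -875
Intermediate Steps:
F(o) = (-4 + o)/(5 + o)
q = 14 (q = -4*(-4 - 3)/(5 - 3) = -4*(-7)/2 = -2*(-7) = -4*(-7/2) = 14)
z(x, Y) = 7 (z(x, Y) = 14 - 1*7 = 14 - 7 = 7)
-125*z(9, 1) = -125*7 = -875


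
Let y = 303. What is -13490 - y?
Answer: -13793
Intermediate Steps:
-13490 - y = -13490 - 1*303 = -13490 - 303 = -13793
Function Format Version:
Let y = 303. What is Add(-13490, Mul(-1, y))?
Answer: -13793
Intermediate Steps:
Add(-13490, Mul(-1, y)) = Add(-13490, Mul(-1, 303)) = Add(-13490, -303) = -13793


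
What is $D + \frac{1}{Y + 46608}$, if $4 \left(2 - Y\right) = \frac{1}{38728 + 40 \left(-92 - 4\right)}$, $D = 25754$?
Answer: $\frac{167517375228678}{6504518719} \approx 25754.0$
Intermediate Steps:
$Y = \frac{279103}{139552}$ ($Y = 2 - \frac{1}{4 \left(38728 + 40 \left(-92 - 4\right)\right)} = 2 - \frac{1}{4 \left(38728 + 40 \left(-96\right)\right)} = 2 - \frac{1}{4 \left(38728 - 3840\right)} = 2 - \frac{1}{4 \cdot 34888} = 2 - \frac{1}{139552} = \frac{279103}{139552} \approx 2.0$)
$D + \frac{1}{Y + 46608} = 25754 + \frac{1}{\frac{279103}{139552} + 46608} = 25754 + \frac{1}{\frac{6504518719}{139552}} = 25754 + \frac{139552}{6504518719} = \frac{167517375228678}{6504518719}$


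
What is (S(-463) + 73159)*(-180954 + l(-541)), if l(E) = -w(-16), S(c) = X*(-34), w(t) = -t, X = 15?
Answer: -13147289530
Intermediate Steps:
S(c) = -510 (S(c) = 15*(-34) = -510)
l(E) = -16 (l(E) = -(-1)*(-16) = -1*16 = -16)
(S(-463) + 73159)*(-180954 + l(-541)) = (-510 + 73159)*(-180954 - 16) = 72649*(-180970) = -13147289530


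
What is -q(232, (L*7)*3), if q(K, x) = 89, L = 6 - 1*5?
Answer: -89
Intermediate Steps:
L = 1 (L = 6 - 5 = 1)
-q(232, (L*7)*3) = -1*89 = -89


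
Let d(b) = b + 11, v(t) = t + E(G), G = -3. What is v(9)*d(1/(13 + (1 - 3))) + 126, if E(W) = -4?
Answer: 1996/11 ≈ 181.45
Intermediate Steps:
v(t) = -4 + t (v(t) = t - 4 = -4 + t)
d(b) = 11 + b
v(9)*d(1/(13 + (1 - 3))) + 126 = (-4 + 9)*(11 + 1/(13 + (1 - 3))) + 126 = 5*(11 + 1/(13 - 2)) + 126 = 5*(11 + 1/11) + 126 = 5*(122/11) + 126 = 610/11 + 126 = 1996/11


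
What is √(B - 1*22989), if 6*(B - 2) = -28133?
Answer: I*√996330/6 ≈ 166.36*I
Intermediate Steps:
B = -28121/6 (B = 2 + (⅙)*(-28133) = 2 - 28133/6 = -28121/6 ≈ -4686.8)
√(B - 1*22989) = √(-28121/6 - 1*22989) = √(-28121/6 - 22989) = √(-166055/6) = I*√996330/6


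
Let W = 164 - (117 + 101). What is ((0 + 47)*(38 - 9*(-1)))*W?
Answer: -119286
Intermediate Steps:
W = -54 (W = 164 - 1*218 = 164 - 218 = -54)
((0 + 47)*(38 - 9*(-1)))*W = ((0 + 47)*(38 - 9*(-1)))*(-54) = (47*(38 + 9))*(-54) = (47*47)*(-54) = 2209*(-54) = -119286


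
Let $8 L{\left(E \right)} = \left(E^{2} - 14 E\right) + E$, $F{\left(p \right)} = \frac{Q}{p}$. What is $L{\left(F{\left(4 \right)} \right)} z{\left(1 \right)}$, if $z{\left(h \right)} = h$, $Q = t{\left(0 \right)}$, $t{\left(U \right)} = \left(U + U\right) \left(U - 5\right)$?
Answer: $0$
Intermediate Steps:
$t{\left(U \right)} = 2 U \left(-5 + U\right)$
$Q = 0$ ($Q = 2 \cdot 0 \left(-5 + 0\right) = 2 \cdot 0 \left(-5\right) = 0$)
$F{\left(p \right)} = 0$ ($F{\left(p \right)} = \frac{0}{p} = 0$)
$L{\left(E \right)} = - \frac{13 E}{8} + \frac{E^{2}}{8}$ ($L{\left(E \right)} = \frac{\left(E^{2} - 14 E\right) + E}{8} = \frac{E^{2} - 13 E}{8} = - \frac{13 E}{8} + \frac{E^{2}}{8}$)
$L{\left(F{\left(4 \right)} \right)} z{\left(1 \right)} = \frac{1}{8} \cdot 0 \left(-13 + 0\right) 1 = \frac{1}{8} \cdot 0 \left(-13\right) 1 = 0 \cdot 1 = 0$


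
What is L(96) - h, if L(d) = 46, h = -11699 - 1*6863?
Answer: 18608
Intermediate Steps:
h = -18562 (h = -11699 - 6863 = -18562)
L(96) - h = 46 - 1*(-18562) = 46 + 18562 = 18608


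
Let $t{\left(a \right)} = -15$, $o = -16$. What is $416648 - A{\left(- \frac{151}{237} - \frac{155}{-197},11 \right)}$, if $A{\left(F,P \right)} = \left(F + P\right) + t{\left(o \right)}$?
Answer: $\frac{19453058240}{46689} \approx 4.1665 \cdot 10^{5}$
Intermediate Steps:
$A{\left(F,P \right)} = -15 + F + P$ ($A{\left(F,P \right)} = \left(F + P\right) - 15 = -15 + F + P$)
$416648 - A{\left(- \frac{151}{237} - \frac{155}{-197},11 \right)} = 416648 - \left(-15 - \left(- \frac{155}{197} + \frac{151}{237}\right) + 11\right) = 416648 - \left(-15 - - \frac{6988}{46689} + 11\right) = 416648 - \left(-15 + \left(- \frac{151}{237} + \frac{155}{197}\right) + 11\right) = 416648 - \left(-15 + \frac{6988}{46689} + 11\right) = 416648 - - \frac{179768}{46689} = 416648 + \frac{179768}{46689} = \frac{19453058240}{46689}$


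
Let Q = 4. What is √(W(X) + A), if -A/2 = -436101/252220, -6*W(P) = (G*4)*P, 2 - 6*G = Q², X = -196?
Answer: I*√43144870608410/378330 ≈ 17.362*I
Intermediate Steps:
G = -7/3 (G = ⅓ - ⅙*4² = ⅓ - ⅙*16 = ⅓ - 8/3 = -7/3 ≈ -2.3333)
W(P) = 14*P/9 (W(P) = -(-7/3*4)*P/6 = -(-14)*P/9 = 14*P/9)
A = 436101/126110 (A = -(-872202)/252220 = -2*(-436101/252220) = 436101/126110 ≈ 3.4581)
√(W(X) + A) = √((14/9)*(-196) + 436101/126110) = √(-2744/9 + 436101/126110) = √(-342120931/1134990) = I*√43144870608410/378330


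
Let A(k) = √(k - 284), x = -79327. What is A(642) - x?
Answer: 79327 + √358 ≈ 79346.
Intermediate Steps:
A(k) = √(-284 + k)
A(642) - x = √(-284 + 642) - 1*(-79327) = √358 + 79327 = 79327 + √358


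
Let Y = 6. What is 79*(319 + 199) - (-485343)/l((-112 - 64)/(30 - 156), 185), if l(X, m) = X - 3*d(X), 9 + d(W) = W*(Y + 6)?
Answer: 3693547/197 ≈ 18749.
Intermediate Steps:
d(W) = -9 + 12*W (d(W) = -9 + W*(6 + 6) = -9 + W*12 = -9 + 12*W)
l(X, m) = 27 - 35*X (l(X, m) = X - 3*(-9 + 12*X) = X + (27 - 36*X) = 27 - 35*X)
79*(319 + 199) - (-485343)/l((-112 - 64)/(30 - 156), 185) = 79*(319 + 199) - (-485343)/(27 - 35*(-112 - 64)/(30 - 156)) = 79*518 - (-485343)/(27 - (-6160)/(-126)) = 40922 - (-485343)/(27 - (-6160)*(-1)/126) = 40922 - (-485343)/(27 - 35*88/63) = 40922 - (-485343)/(27 - 440/9) = 40922 - (-485343)/(-197/9) = 40922 - (-485343)*(-9)/197 = 40922 - 1*4368087/197 = 40922 - 4368087/197 = 3693547/197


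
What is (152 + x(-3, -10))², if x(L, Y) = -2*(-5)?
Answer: 26244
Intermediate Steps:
x(L, Y) = 10
(152 + x(-3, -10))² = (152 + 10)² = 162² = 26244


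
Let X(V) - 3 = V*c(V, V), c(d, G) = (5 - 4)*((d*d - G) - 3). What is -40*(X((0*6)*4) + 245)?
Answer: -9920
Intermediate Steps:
c(d, G) = -3 + d² - G (c(d, G) = 1*((d² - G) - 3) = 1*(-3 + d² - G) = -3 + d² - G)
X(V) = 3 + V*(-3 + V² - V)
-40*(X((0*6)*4) + 245) = -40*((3 - (0*6)*4*(3 + (0*6)*4 - ((0*6)*4)²)) + 245) = -40*((3 - 0*4*(3 + 0*4 - (0*4)²)) + 245) = -40*((3 - 1*0*(3 + 0 - 1*0²)) + 245) = -40*((3 - 1*0*(3 + 0 - 1*0)) + 245) = -40*((3 - 1*0*(3 + 0 + 0)) + 245) = -40*((3 - 1*0*3) + 245) = -40*((3 + 0) + 245) = -40*(3 + 245) = -40*248 = -9920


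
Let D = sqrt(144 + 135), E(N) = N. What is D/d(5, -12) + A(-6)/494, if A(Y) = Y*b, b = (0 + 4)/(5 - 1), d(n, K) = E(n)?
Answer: -3/247 + 3*sqrt(31)/5 ≈ 3.3285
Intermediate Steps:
d(n, K) = n
b = 1 (b = 4/4 = 4*(1/4) = 1)
D = 3*sqrt(31) (D = sqrt(279) = 3*sqrt(31) ≈ 16.703)
A(Y) = Y (A(Y) = Y*1 = Y)
D/d(5, -12) + A(-6)/494 = (3*sqrt(31))/5 - 6/494 = (3*sqrt(31))*(1/5) - 6*1/494 = 3*sqrt(31)/5 - 3/247 = -3/247 + 3*sqrt(31)/5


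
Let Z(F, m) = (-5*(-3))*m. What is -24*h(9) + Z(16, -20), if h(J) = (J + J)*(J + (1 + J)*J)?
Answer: -43068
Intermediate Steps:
h(J) = 2*J*(J + J*(1 + J)) (h(J) = (2*J)*(J + J*(1 + J)) = 2*J*(J + J*(1 + J)))
Z(F, m) = 15*m
-24*h(9) + Z(16, -20) = -48*9²*(2 + 9) + 15*(-20) = -48*81*11 - 300 = -24*1782 - 300 = -42768 - 300 = -43068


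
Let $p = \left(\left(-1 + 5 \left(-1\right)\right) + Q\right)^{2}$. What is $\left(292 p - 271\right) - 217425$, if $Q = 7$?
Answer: $-217404$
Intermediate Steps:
$p = 1$ ($p = \left(\left(-1 + 5 \left(-1\right)\right) + 7\right)^{2} = \left(\left(-1 - 5\right) + 7\right)^{2} = \left(-6 + 7\right)^{2} = 1^{2} = 1$)
$\left(292 p - 271\right) - 217425 = \left(292 \cdot 1 - 271\right) - 217425 = \left(292 - 271\right) - 217425 = 21 - 217425 = -217404$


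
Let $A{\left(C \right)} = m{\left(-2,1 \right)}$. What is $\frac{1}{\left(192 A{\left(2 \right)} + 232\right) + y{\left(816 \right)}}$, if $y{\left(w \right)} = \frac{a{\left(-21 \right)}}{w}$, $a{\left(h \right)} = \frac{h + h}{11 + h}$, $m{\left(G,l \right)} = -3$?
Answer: $- \frac{1360}{467833} \approx -0.002907$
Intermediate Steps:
$a{\left(h \right)} = \frac{2 h}{11 + h}$
$y{\left(w \right)} = \frac{21}{5 w}$ ($y{\left(w \right)} = \frac{2 \left(-21\right) \frac{1}{11 - 21}}{w} = \frac{2 \left(-21\right) \frac{1}{-10}}{w} = \frac{2 \left(-21\right) \left(- \frac{1}{10}\right)}{w} = \frac{21}{5 w}$)
$A{\left(C \right)} = -3$
$\frac{1}{\left(192 A{\left(2 \right)} + 232\right) + y{\left(816 \right)}} = \frac{1}{\left(192 \left(-3\right) + 232\right) + \frac{21}{5 \cdot 816}} = \frac{1}{\left(-576 + 232\right) + \frac{21}{5} \cdot \frac{1}{816}} = \frac{1}{-344 + \frac{7}{1360}} = \frac{1}{- \frac{467833}{1360}} = - \frac{1360}{467833}$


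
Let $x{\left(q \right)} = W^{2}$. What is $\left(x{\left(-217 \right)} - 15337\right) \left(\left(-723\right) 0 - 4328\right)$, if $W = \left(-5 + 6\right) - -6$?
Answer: $66166464$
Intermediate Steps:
$W = 7$ ($W = 1 + 6 = 7$)
$x{\left(q \right)} = 49$ ($x{\left(q \right)} = 7^{2} = 49$)
$\left(x{\left(-217 \right)} - 15337\right) \left(\left(-723\right) 0 - 4328\right) = \left(49 - 15337\right) \left(\left(-723\right) 0 - 4328\right) = - 15288 \left(0 - 4328\right) = \left(-15288\right) \left(-4328\right) = 66166464$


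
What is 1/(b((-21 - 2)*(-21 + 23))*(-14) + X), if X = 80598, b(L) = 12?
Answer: 1/80430 ≈ 1.2433e-5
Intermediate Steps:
1/(b((-21 - 2)*(-21 + 23))*(-14) + X) = 1/(12*(-14) + 80598) = 1/(-168 + 80598) = 1/80430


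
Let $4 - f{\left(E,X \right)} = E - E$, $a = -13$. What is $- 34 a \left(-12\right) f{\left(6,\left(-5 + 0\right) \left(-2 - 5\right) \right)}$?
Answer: $-21216$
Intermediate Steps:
$f{\left(E,X \right)} = 4$ ($f{\left(E,X \right)} = 4 - \left(E - E\right) = 4 - 0 = 4 + 0 = 4$)
$- 34 a \left(-12\right) f{\left(6,\left(-5 + 0\right) \left(-2 - 5\right) \right)} = - 34 \left(-13\right) \left(-12\right) 4 = - 34 \cdot 156 \cdot 4 = \left(-34\right) 624 = -21216$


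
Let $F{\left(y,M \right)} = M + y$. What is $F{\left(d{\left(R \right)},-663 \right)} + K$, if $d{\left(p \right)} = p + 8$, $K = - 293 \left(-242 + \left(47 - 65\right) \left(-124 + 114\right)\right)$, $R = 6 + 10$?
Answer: $17527$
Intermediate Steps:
$R = 16$
$K = 18166$ ($K = - 293 \left(-242 - -180\right) = - 293 \left(-242 + 180\right) = \left(-293\right) \left(-62\right) = 18166$)
$d{\left(p \right)} = 8 + p$
$F{\left(d{\left(R \right)},-663 \right)} + K = \left(-663 + \left(8 + 16\right)\right) + 18166 = \left(-663 + 24\right) + 18166 = -639 + 18166 = 17527$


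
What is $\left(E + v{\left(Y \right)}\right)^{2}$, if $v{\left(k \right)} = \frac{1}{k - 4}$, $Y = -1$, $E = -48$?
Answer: $\frac{58081}{25} \approx 2323.2$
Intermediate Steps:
$v{\left(k \right)} = \frac{1}{-4 + k}$
$\left(E + v{\left(Y \right)}\right)^{2} = \left(-48 + \frac{1}{-4 - 1}\right)^{2} = \left(-48 + \frac{1}{-5}\right)^{2} = \left(-48 - \frac{1}{5}\right)^{2} = \left(- \frac{241}{5}\right)^{2} = \frac{58081}{25}$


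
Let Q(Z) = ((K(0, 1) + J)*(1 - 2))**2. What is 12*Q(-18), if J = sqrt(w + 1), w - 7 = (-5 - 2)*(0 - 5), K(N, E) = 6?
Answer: 948 + 144*sqrt(43) ≈ 1892.3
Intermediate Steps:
w = 42 (w = 7 + (-5 - 2)*(0 - 5) = 7 - 7*(-5) = 7 + 35 = 42)
J = sqrt(43) (J = sqrt(42 + 1) = sqrt(43) ≈ 6.5574)
Q(Z) = (-6 - sqrt(43))**2 (Q(Z) = ((6 + sqrt(43))*(1 - 2))**2 = ((6 + sqrt(43))*(-1))**2 = (-6 - sqrt(43))**2)
12*Q(-18) = 12*(6 + sqrt(43))**2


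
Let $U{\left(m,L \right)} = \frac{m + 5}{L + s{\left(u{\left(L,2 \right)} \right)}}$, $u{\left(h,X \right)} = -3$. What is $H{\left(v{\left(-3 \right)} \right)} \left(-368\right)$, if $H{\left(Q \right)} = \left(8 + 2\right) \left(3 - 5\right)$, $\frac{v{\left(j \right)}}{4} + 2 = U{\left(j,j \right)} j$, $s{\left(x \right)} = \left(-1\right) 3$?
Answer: $7360$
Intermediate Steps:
$s{\left(x \right)} = -3$
$U{\left(m,L \right)} = \frac{5 + m}{-3 + L}$ ($U{\left(m,L \right)} = \frac{m + 5}{L - 3} = \frac{5 + m}{-3 + L}$)
$v{\left(j \right)} = -8 + \frac{4 j \left(5 + j\right)}{-3 + j}$ ($v{\left(j \right)} = -8 + 4 \frac{5 + j}{-3 + j} j = -8 + 4 \frac{j \left(5 + j\right)}{-3 + j} = -8 + \frac{4 j \left(5 + j\right)}{-3 + j}$)
$H{\left(Q \right)} = -20$ ($H{\left(Q \right)} = 10 \left(-2\right) = -20$)
$H{\left(v{\left(-3 \right)} \right)} \left(-368\right) = \left(-20\right) \left(-368\right) = 7360$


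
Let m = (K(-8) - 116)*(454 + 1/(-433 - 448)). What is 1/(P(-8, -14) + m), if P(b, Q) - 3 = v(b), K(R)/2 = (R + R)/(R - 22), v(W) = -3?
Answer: -13215/689553452 ≈ -1.9165e-5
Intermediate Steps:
K(R) = 4*R/(-22 + R) (K(R) = 2*((R + R)/(R - 22)) = 2*((2*R)/(-22 + R)) = 2*(2*R/(-22 + R)) = 4*R/(-22 + R))
P(b, Q) = 0 (P(b, Q) = 3 - 3 = 0)
m = -689553452/13215 (m = (4*(-8)/(-22 - 8) - 116)*(454 + 1/(-433 - 448)) = (4*(-8)/(-30) - 116)*(454 + 1/(-881)) = (4*(-8)*(-1/30) - 116)*(454 - 1/881) = (16/15 - 116)*(399973/881) = -1724/15*399973/881 = -689553452/13215 ≈ -52180.)
1/(P(-8, -14) + m) = 1/(0 - 689553452/13215) = 1/(-689553452/13215) = -13215/689553452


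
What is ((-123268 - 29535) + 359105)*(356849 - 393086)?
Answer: -7475765574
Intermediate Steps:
((-123268 - 29535) + 359105)*(356849 - 393086) = (-152803 + 359105)*(-36237) = 206302*(-36237) = -7475765574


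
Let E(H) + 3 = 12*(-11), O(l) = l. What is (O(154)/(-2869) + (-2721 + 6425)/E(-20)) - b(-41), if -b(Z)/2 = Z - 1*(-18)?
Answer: -28464056/387315 ≈ -73.491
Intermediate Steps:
b(Z) = -36 - 2*Z (b(Z) = -2*(Z - 1*(-18)) = -2*(Z + 18) = -2*(18 + Z) = -36 - 2*Z)
E(H) = -135 (E(H) = -3 + 12*(-11) = -3 - 132 = -135)
(O(154)/(-2869) + (-2721 + 6425)/E(-20)) - b(-41) = (154/(-2869) + (-2721 + 6425)/(-135)) - (-36 - 2*(-41)) = (154*(-1/2869) + 3704*(-1/135)) - (-36 + 82) = (-154/2869 - 3704/135) - 1*46 = -10647566/387315 - 46 = -28464056/387315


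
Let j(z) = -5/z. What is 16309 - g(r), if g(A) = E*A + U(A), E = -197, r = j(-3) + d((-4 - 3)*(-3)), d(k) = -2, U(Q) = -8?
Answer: 48754/3 ≈ 16251.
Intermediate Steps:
r = -⅓ (r = -5/(-3) - 2 = -5*(-⅓) - 2 = 5/3 - 2 = -⅓ ≈ -0.33333)
g(A) = -8 - 197*A (g(A) = -197*A - 8 = -8 - 197*A)
16309 - g(r) = 16309 - (-8 - 197*(-⅓)) = 16309 - (-8 + 197/3) = 16309 - 1*173/3 = 16309 - 173/3 = 48754/3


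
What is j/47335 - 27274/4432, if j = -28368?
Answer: -708370883/104894360 ≈ -6.7532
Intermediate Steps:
j/47335 - 27274/4432 = -28368/47335 - 27274/4432 = -28368*1/47335 - 27274*1/4432 = -28368/47335 - 13637/2216 = -708370883/104894360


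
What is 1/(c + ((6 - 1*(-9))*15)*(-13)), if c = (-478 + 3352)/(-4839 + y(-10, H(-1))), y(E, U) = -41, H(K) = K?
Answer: -2440/7138437 ≈ -0.00034181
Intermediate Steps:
c = -1437/2440 (c = (-478 + 3352)/(-4839 - 41) = 2874/(-4880) = 2874*(-1/4880) = -1437/2440 ≈ -0.58893)
1/(c + ((6 - 1*(-9))*15)*(-13)) = 1/(-1437/2440 + ((6 - 1*(-9))*15)*(-13)) = 1/(-1437/2440 + ((6 + 9)*15)*(-13)) = 1/(-1437/2440 + (15*15)*(-13)) = 1/(-1437/2440 + 225*(-13)) = 1/(-1437/2440 - 2925) = 1/(-7138437/2440) = -2440/7138437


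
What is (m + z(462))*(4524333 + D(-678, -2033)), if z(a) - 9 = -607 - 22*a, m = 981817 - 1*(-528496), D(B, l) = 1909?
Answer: 6787330717342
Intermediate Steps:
m = 1510313 (m = 981817 + 528496 = 1510313)
z(a) = -598 - 22*a (z(a) = 9 + (-607 - 22*a) = -598 - 22*a)
(m + z(462))*(4524333 + D(-678, -2033)) = (1510313 + (-598 - 22*462))*(4524333 + 1909) = (1510313 + (-598 - 10164))*4526242 = (1510313 - 10762)*4526242 = 1499551*4526242 = 6787330717342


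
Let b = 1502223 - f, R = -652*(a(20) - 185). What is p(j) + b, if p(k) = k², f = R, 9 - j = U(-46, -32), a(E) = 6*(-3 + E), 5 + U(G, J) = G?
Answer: 1451707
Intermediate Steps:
U(G, J) = -5 + G
a(E) = -18 + 6*E
j = 60 (j = 9 - (-5 - 46) = 9 - 1*(-51) = 9 + 51 = 60)
R = 54116 (R = -652*((-18 + 6*20) - 185) = -652*((-18 + 120) - 185) = -652*(102 - 185) = -652*(-83) = 54116)
f = 54116
b = 1448107 (b = 1502223 - 1*54116 = 1502223 - 54116 = 1448107)
p(j) + b = 60² + 1448107 = 3600 + 1448107 = 1451707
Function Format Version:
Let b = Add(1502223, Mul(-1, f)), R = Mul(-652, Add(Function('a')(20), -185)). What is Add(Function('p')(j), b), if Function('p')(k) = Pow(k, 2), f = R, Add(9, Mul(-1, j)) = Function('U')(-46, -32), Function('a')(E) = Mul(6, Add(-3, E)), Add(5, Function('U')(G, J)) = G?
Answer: 1451707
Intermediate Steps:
Function('U')(G, J) = Add(-5, G)
Function('a')(E) = Add(-18, Mul(6, E))
j = 60 (j = Add(9, Mul(-1, Add(-5, -46))) = Add(9, Mul(-1, -51)) = Add(9, 51) = 60)
R = 54116 (R = Mul(-652, Add(Add(-18, Mul(6, 20)), -185)) = Mul(-652, Add(Add(-18, 120), -185)) = Mul(-652, Add(102, -185)) = Mul(-652, -83) = 54116)
f = 54116
b = 1448107 (b = Add(1502223, Mul(-1, 54116)) = Add(1502223, -54116) = 1448107)
Add(Function('p')(j), b) = Add(Pow(60, 2), 1448107) = Add(3600, 1448107) = 1451707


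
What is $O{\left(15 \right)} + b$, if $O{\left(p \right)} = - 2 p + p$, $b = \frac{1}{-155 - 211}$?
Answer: $- \frac{5491}{366} \approx -15.003$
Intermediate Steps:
$b = - \frac{1}{366}$ ($b = \frac{1}{-366} = - \frac{1}{366} \approx -0.0027322$)
$O{\left(p \right)} = - p$
$O{\left(15 \right)} + b = \left(-1\right) 15 - \frac{1}{366} = -15 - \frac{1}{366} = - \frac{5491}{366}$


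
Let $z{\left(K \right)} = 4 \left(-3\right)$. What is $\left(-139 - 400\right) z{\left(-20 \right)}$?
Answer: $6468$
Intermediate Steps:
$z{\left(K \right)} = -12$
$\left(-139 - 400\right) z{\left(-20 \right)} = \left(-139 - 400\right) \left(-12\right) = \left(-539\right) \left(-12\right) = 6468$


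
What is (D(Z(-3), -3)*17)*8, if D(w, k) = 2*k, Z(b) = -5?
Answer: -816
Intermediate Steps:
(D(Z(-3), -3)*17)*8 = ((2*(-3))*17)*8 = -6*17*8 = -102*8 = -816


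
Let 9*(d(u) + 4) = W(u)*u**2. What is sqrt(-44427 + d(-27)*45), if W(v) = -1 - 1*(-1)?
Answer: I*sqrt(44607) ≈ 211.2*I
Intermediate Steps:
W(v) = 0 (W(v) = -1 + 1 = 0)
d(u) = -4 (d(u) = -4 + (0*u**2)/9 = -4 + (1/9)*0 = -4 + 0 = -4)
sqrt(-44427 + d(-27)*45) = sqrt(-44427 - 4*45) = sqrt(-44427 - 180) = sqrt(-44607) = I*sqrt(44607)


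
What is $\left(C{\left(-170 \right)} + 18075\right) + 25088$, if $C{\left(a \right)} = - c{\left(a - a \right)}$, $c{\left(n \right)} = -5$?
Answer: $43168$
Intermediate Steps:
$C{\left(a \right)} = 5$ ($C{\left(a \right)} = \left(-1\right) \left(-5\right) = 5$)
$\left(C{\left(-170 \right)} + 18075\right) + 25088 = \left(5 + 18075\right) + 25088 = 18080 + 25088 = 43168$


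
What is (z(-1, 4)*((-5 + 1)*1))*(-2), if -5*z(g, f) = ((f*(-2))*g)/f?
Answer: -16/5 ≈ -3.2000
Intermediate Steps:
z(g, f) = 2*g/5 (z(g, f) = -(f*(-2))*g/(5*f) = -(-2*f)*g/(5*f) = -(-2*f*g)/(5*f) = -(-2)*g/5 = 2*g/5)
(z(-1, 4)*((-5 + 1)*1))*(-2) = (((⅖)*(-1))*((-5 + 1)*1))*(-2) = -(-8)/5*(-2) = -⅖*(-4)*(-2) = (8/5)*(-2) = -16/5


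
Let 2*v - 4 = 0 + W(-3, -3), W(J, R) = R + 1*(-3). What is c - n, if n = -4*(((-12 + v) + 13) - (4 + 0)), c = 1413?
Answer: 1397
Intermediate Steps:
W(J, R) = -3 + R (W(J, R) = R - 3 = -3 + R)
v = -1 (v = 2 + (0 + (-3 - 3))/2 = 2 + (0 - 6)/2 = 2 + (1/2)*(-6) = 2 - 3 = -1)
n = 16 (n = -4*(((-12 - 1) + 13) - (4 + 0)) = -4*((-13 + 13) - 1*4) = -4*(0 - 4) = -4*(-4) = 16)
c - n = 1413 - 1*16 = 1413 - 16 = 1397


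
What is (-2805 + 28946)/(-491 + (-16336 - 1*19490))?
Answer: -26141/36317 ≈ -0.71980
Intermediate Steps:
(-2805 + 28946)/(-491 + (-16336 - 1*19490)) = 26141/(-491 + (-16336 - 19490)) = 26141/(-491 - 35826) = 26141/(-36317) = 26141*(-1/36317) = -26141/36317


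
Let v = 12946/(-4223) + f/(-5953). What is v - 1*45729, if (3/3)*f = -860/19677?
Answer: -22622295305548073/494670315363 ≈ -45732.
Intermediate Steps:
f = -860/19677 ≈ -0.043706
v = -1516454313446/494670315363 (v = 12946/(-4223) - 860/19677/(-5953) = 12946*(-1/4223) - 860/19677*(-1/5953) = -12946/4223 + 860/117137181 = -1516454313446/494670315363 ≈ -3.0656)
v - 1*45729 = -1516454313446/494670315363 - 1*45729 = -1516454313446/494670315363 - 45729 = -22622295305548073/494670315363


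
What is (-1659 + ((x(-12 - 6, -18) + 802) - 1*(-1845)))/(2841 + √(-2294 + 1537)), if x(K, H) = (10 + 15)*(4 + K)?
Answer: 906279/4036019 - 319*I*√757/4036019 ≈ 0.22455 - 0.0021746*I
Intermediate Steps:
x(K, H) = 100 + 25*K (x(K, H) = 25*(4 + K) = 100 + 25*K)
(-1659 + ((x(-12 - 6, -18) + 802) - 1*(-1845)))/(2841 + √(-2294 + 1537)) = (-1659 + (((100 + 25*(-12 - 6)) + 802) - 1*(-1845)))/(2841 + √(-2294 + 1537)) = (-1659 + (((100 + 25*(-18)) + 802) + 1845))/(2841 + √(-757)) = (-1659 + (((100 - 450) + 802) + 1845))/(2841 + I*√757) = (-1659 + ((-350 + 802) + 1845))/(2841 + I*√757) = (-1659 + (452 + 1845))/(2841 + I*√757) = (-1659 + 2297)/(2841 + I*√757) = 638/(2841 + I*√757)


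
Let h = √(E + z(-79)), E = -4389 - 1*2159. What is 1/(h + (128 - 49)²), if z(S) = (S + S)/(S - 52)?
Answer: 817571/5103318241 - I*√112349530/5103318241 ≈ 0.0001602 - 2.077e-6*I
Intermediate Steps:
z(S) = 2*S/(-52 + S) (z(S) = (2*S)/(-52 + S) = 2*S/(-52 + S))
E = -6548 (E = -4389 - 2159 = -6548)
h = I*√112349530/131 (h = √(-6548 + 2*(-79)/(-52 - 79)) = √(-6548 + 2*(-79)/(-131)) = √(-6548 + 2*(-79)*(-1/131)) = √(-6548 + 158/131) = √(-857630/131) = I*√112349530/131 ≈ 80.912*I)
1/(h + (128 - 49)²) = 1/(I*√112349530/131 + (128 - 49)²) = 1/(I*√112349530/131 + 79²) = 1/(I*√112349530/131 + 6241) = 1/(6241 + I*√112349530/131)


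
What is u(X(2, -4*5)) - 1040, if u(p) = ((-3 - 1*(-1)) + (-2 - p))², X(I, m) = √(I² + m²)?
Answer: -620 + 16*√101 ≈ -459.20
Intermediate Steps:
u(p) = (-4 - p)² (u(p) = ((-3 + 1) + (-2 - p))² = (-2 + (-2 - p))² = (-4 - p)²)
u(X(2, -4*5)) - 1040 = (4 + √(2² + (-4*5)²))² - 1040 = (4 + √(4 + (-20)²))² - 1040 = (4 + √(4 + 400))² - 1040 = (4 + √404)² - 1040 = (4 + 2*√101)² - 1040 = -1040 + (4 + 2*√101)²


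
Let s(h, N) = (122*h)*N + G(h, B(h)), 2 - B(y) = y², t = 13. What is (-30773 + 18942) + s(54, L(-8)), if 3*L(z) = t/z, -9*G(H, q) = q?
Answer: -271363/18 ≈ -15076.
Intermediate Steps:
B(y) = 2 - y²
G(H, q) = -q/9
L(z) = 13/(3*z) (L(z) = (13/z)/3 = 13/(3*z))
s(h, N) = -2/9 + h²/9 + 122*N*h (s(h, N) = (122*h)*N - (2 - h²)/9 = 122*N*h + (-2/9 + h²/9) = -2/9 + h²/9 + 122*N*h)
(-30773 + 18942) + s(54, L(-8)) = (-30773 + 18942) + (-2/9 + (⅑)*54² + 122*((13/3)/(-8))*54) = -11831 + (-2/9 + (⅑)*2916 + 122*((13/3)*(-⅛))*54) = -11831 + (-2/9 + 324 + 122*(-13/24)*54) = -11831 + (-2/9 + 324 - 7137/2) = -11831 - 58405/18 = -271363/18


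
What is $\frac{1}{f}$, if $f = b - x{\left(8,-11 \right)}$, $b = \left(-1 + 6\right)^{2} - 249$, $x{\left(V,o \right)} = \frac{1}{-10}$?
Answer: $- \frac{10}{2239} \approx -0.0044663$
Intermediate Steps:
$x{\left(V,o \right)} = - \frac{1}{10}$
$b = -224$ ($b = 5^{2} - 249 = 25 - 249 = -224$)
$f = - \frac{2239}{10}$ ($f = -224 - - \frac{1}{10} = -224 + \frac{1}{10} = - \frac{2239}{10} \approx -223.9$)
$\frac{1}{f} = \frac{1}{- \frac{2239}{10}} = - \frac{10}{2239}$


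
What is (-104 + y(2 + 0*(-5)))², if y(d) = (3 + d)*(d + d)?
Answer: 7056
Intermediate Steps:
y(d) = 2*d*(3 + d) (y(d) = (3 + d)*(2*d) = 2*d*(3 + d))
(-104 + y(2 + 0*(-5)))² = (-104 + 2*(2 + 0*(-5))*(3 + (2 + 0*(-5))))² = (-104 + 2*(2 + 0)*(3 + (2 + 0)))² = (-104 + 2*2*(3 + 2))² = (-104 + 2*2*5)² = (-104 + 20)² = (-84)² = 7056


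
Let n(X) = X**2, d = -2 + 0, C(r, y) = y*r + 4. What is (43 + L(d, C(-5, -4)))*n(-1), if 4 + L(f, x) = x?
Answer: 63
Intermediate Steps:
C(r, y) = 4 + r*y (C(r, y) = r*y + 4 = 4 + r*y)
d = -2
L(f, x) = -4 + x
(43 + L(d, C(-5, -4)))*n(-1) = (43 + (-4 + (4 - 5*(-4))))*(-1)**2 = (43 + (-4 + (4 + 20)))*1 = (43 + (-4 + 24))*1 = (43 + 20)*1 = 63*1 = 63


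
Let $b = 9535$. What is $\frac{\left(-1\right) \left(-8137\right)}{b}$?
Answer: $\frac{8137}{9535} \approx 0.85338$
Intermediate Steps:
$\frac{\left(-1\right) \left(-8137\right)}{b} = \frac{\left(-1\right) \left(-8137\right)}{9535} = 8137 \cdot \frac{1}{9535} = \frac{8137}{9535}$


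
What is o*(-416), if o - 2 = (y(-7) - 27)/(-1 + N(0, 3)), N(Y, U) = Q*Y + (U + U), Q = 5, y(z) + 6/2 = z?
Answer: 11232/5 ≈ 2246.4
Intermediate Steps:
y(z) = -3 + z
N(Y, U) = 2*U + 5*Y (N(Y, U) = 5*Y + (U + U) = 5*Y + 2*U = 2*U + 5*Y)
o = -27/5 (o = 2 + ((-3 - 7) - 27)/(-1 + (2*3 + 5*0)) = 2 + (-10 - 27)/(-1 + (6 + 0)) = 2 - 37/(-1 + 6) = 2 - 37/5 = -27/5 ≈ -5.4000)
o*(-416) = -27/5*(-416) = 11232/5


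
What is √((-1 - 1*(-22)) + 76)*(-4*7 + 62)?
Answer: 34*√97 ≈ 334.86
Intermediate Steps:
√((-1 - 1*(-22)) + 76)*(-4*7 + 62) = √((-1 + 22) + 76)*(-28 + 62) = √(21 + 76)*34 = √97*34 = 34*√97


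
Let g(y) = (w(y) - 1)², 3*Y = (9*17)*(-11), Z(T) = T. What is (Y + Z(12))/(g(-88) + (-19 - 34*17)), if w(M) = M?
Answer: -549/7324 ≈ -0.074959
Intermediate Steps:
Y = -561 (Y = ((9*17)*(-11))/3 = (153*(-11))/3 = (⅓)*(-1683) = -561)
g(y) = (-1 + y)² (g(y) = (y - 1)² = (-1 + y)²)
(Y + Z(12))/(g(-88) + (-19 - 34*17)) = (-561 + 12)/((-1 - 88)² + (-19 - 34*17)) = -549/((-89)² + (-19 - 578)) = -549/(7921 - 597) = -549/7324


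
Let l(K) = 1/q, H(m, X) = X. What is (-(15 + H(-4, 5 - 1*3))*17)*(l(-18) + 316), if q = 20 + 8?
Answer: -2557361/28 ≈ -91334.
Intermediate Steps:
q = 28
l(K) = 1/28
(-(15 + H(-4, 5 - 1*3))*17)*(l(-18) + 316) = (-(15 + (5 - 1*3))*17)*(1/28 + 316) = -(15 + (5 - 3))*17*(8849/28) = -(15 + 2)*17*(8849/28) = -17*17*(8849/28) = -1*289*(8849/28) = -289*8849/28 = -2557361/28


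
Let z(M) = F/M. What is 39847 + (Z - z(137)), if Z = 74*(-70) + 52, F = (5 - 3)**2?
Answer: 4756499/137 ≈ 34719.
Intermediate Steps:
F = 4 (F = 2**2 = 4)
Z = -5128 (Z = -5180 + 52 = -5128)
z(M) = 4/M
39847 + (Z - z(137)) = 39847 + (-5128 - 4/137) = 39847 - 702540/137 = 4756499/137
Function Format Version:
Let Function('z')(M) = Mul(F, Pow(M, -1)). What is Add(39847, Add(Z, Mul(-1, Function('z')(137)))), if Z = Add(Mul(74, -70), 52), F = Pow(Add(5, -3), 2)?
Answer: Rational(4756499, 137) ≈ 34719.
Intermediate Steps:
F = 4 (F = Pow(2, 2) = 4)
Z = -5128 (Z = Add(-5180, 52) = -5128)
Function('z')(M) = Mul(4, Pow(M, -1))
Add(39847, Add(Z, Mul(-1, Function('z')(137)))) = Add(39847, Add(-5128, Mul(-1, Mul(4, Pow(137, -1))))) = Add(39847, Add(-5128, Mul(-1, Mul(4, Rational(1, 137))))) = Add(39847, Add(-5128, Mul(-1, Rational(4, 137)))) = Add(39847, Add(-5128, Rational(-4, 137))) = Add(39847, Rational(-702540, 137)) = Rational(4756499, 137)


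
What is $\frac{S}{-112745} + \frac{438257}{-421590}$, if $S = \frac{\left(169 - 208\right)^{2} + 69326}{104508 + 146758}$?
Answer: $- \frac{620770296101771}{597160842891015} \approx -1.0395$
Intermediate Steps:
$S = \frac{70847}{251266}$ ($S = \frac{\left(-39\right)^{2} + 69326}{251266} = \left(1521 + 69326\right) \frac{1}{251266} = 70847 \cdot \frac{1}{251266} = \frac{70847}{251266} \approx 0.28196$)
$\frac{S}{-112745} + \frac{438257}{-421590} = \frac{70847}{251266 \left(-112745\right)} + \frac{438257}{-421590} = \frac{70847}{251266} \left(- \frac{1}{112745}\right) + 438257 \left(- \frac{1}{421590}\right) = - \frac{70847}{28328985170} - \frac{438257}{421590} = - \frac{620770296101771}{597160842891015}$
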